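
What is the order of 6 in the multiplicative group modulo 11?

10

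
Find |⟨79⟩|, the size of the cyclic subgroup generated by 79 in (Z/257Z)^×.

By Lagrange's theorem, ord_257(79) divides φ(257) = 257 − 1 = 256 = 2^8.
Divisors of 256: 1, 2, 4, 8, 16, 32, 64, 128, 256.
Test each divisor d:
79^1 ≡ 79 (mod 257)
79^2 ≡ 73 (mod 257)
79^4 ≡ 189 (mod 257)
79^8 ≡ 255 (mod 257)
79^16 ≡ 4 (mod 257)
79^32 ≡ 16 (mod 257)
79^64 ≡ 256 (mod 257)
79^128 ≡ 1 (mod 257) ✓
Hence ord(79) = 128.

128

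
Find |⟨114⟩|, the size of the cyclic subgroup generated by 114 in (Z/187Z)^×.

80

By Lagrange's theorem, ord_187(114) divides φ(187) = φ(11·17) = (11−1)·(17−1) = 10·16 = 160 = 2^5 · 5.
Divisors of 160: 1, 2, 4, 5, 8, 10, 16, 20, 32, 40, 80, 160.
Compute 114^d (mod 187) for the divisors d until we hit 1:
114^1 ≡ 114 (mod 187)
114^2 ≡ 93 (mod 187)
114^4 ≡ 47 (mod 187)
114^5 ≡ 122 (mod 187)
114^8 ≡ 152 (mod 187)
114^10 ≡ 111 (mod 187)
114^16 ≡ 103 (mod 187)
114^20 ≡ 166 (mod 187)
114^32 ≡ 137 (mod 187)
114^40 ≡ 67 (mod 187)
114^80 ≡ 1 (mod 187) ✓
Hence ord(114) = 80.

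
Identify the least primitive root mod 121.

2

φ(121) = φ(11^2) = 11·(11−1) = 110 = 2 · 5 · 11.
g is a primitive root iff g^(110/q) ≢ 1 (mod 121) for each prime q ∈ {2, 5, 11}.
g = 2: 2^55 ≡ 120; 2^22 ≡ 81; 2^10 ≡ 56 — none is 1, so 2 is a primitive root.
So 2 is the smallest generator of (Z/121Z)^×.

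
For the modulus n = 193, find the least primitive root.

5

φ(193) = 193 − 1 = 192 = 2^6 · 3.
Test candidates g = 2, 3, … against the prime factors q ∈ {2, 3} of φ(193): g is a generator iff g^(192/q) ≢ 1 for every such q.
g = 2: 2^96 ≡ 1 — hits 1, so not a primitive root.
g = 3: 3^96 ≡ 1 — hits 1, so not a primitive root.
g = 4: 4^96 ≡ 1 — hits 1, so not a primitive root.
g = 5: 5^96 ≡ 192; 5^64 ≡ 84 — none is 1, so 5 is a primitive root.
Hence the least primitive root of 193 is 5.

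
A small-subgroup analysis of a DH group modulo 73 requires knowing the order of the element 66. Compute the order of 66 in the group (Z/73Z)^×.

24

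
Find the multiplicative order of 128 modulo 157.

By Lagrange's theorem, ord_157(128) divides φ(157) = 157 − 1 = 156 = 2^2 · 3 · 13.
Divisors of 156: 1, 2, 3, 4, 6, 12, 13, 26, 39, 52, 78, 156.
Test each divisor d:
128^1 ≡ 128 (mod 157)
128^2 ≡ 56 (mod 157)
128^3 ≡ 103 (mod 157)
128^4 ≡ 153 (mod 157)
128^6 ≡ 90 (mod 157)
128^12 ≡ 93 (mod 157)
128^13 ≡ 129 (mod 157)
128^26 ≡ 156 (mod 157)
128^39 ≡ 28 (mod 157)
128^52 ≡ 1 (mod 157) ✓
So ord_157(128) = 52.

52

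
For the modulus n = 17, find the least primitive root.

3

φ(17) = 17 − 1 = 16 = 2^4.
Test candidates g = 2, 3, … against the prime factors q ∈ {2} of φ(17): g is a generator iff g^(16/q) ≢ 1 for every such q.
g = 2: 2^8 ≡ 1 — hits 1, so not a primitive root.
g = 3: 3^8 ≡ 16 — none is 1, so 3 is a primitive root.
The smallest primitive root modulo 17 is 3.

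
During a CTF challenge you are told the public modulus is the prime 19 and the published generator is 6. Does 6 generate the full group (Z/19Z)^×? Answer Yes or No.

φ(19) = 19 − 1 = 18 = 2 · 3^2.
6 is a primitive root mod 19 iff 6^(φ(19)/q) ≢ 1 for every prime q | φ(19), i.e. q ∈ {2, 3}.
6^9 ≡ 1 (mod 19)  [q = 2: ≡ 1 ✗]
6^6 ≡ 11 (mod 19)  [q = 3: ≢ 1 ✓]
Since 6^9 ≡ 1, the order of 6 divides 9 < 18, so 6 is not a primitive root.

No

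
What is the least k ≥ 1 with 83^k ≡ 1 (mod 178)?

88

The order of 83 must divide φ(178) = φ(2)·φ(89) = 1·88 = 88 = 2^3 · 11.
Divisors of 88: 1, 2, 4, 8, 11, 22, 44, 88.
Check 83^d mod 178 for each divisor in increasing order:
83^1 ≡ 83
83^2 ≡ 125
83^4 ≡ 139
83^8 ≡ 97
83^11 ≡ 141
83^22 ≡ 123
83^44 ≡ 177
83^88 ≡ 1
So ord_178(83) = 88.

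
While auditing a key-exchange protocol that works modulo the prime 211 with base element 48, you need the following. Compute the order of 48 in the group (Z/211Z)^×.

Since 48 ∈ (Z/211Z)^×, its order divides φ(211) = 211 − 1 = 210 = 2 · 3 · 5 · 7.
Divisors of 210: 1, 2, 3, 5, 6, 7, 10, 14, 15, 21, 30, 35, 42, 70, 105, 210.
Test each divisor d:
48^1 ≡ 48 (mod 211)
48^2 ≡ 194 (mod 211)
48^3 ≡ 28 (mod 211)
48^5 ≡ 157 (mod 211)
48^6 ≡ 151 (mod 211)
48^7 ≡ 74 (mod 211)
48^10 ≡ 173 (mod 211)
48^14 ≡ 201 (mod 211)
48^15 ≡ 153 (mod 211)
48^21 ≡ 104 (mod 211)
48^30 ≡ 199 (mod 211)
48^35 ≡ 15 (mod 211)
48^42 ≡ 55 (mod 211)
48^70 ≡ 14 (mod 211)
48^105 ≡ 210 (mod 211)
48^210 ≡ 1 (mod 211) ✓
Hence ord(48) = 210.

210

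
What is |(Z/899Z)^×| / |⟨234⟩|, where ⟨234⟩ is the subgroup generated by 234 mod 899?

2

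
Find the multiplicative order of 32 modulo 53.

ord(32) | φ(53) = 53 − 1 = 52 = 2^2 · 13.
Divisors of 52: 1, 2, 4, 13, 26, 52.
Test each divisor d:
32^1 ≡ 32 (mod 53)
32^2 ≡ 17 (mod 53)
32^4 ≡ 24 (mod 53)
32^13 ≡ 30 (mod 53)
32^26 ≡ 52 (mod 53)
32^52 ≡ 1 (mod 53) ✓
Therefore the multiplicative order of 32 modulo 53 is 52.

52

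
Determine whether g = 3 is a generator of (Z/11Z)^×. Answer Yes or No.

No

φ(11) = 11 − 1 = 10 = 2 · 5.
It suffices to check that the order of 3 is not a proper divisor of 10: compute 3^(10/q) for q ∈ {2, 5}.
3^5 ≡ 1 (mod 11)  [q = 2: ≡ 1 ✗]
3^2 ≡ 9 (mod 11)  [q = 5: ≢ 1 ✓]
Since 3^5 ≡ 1, the order of 3 divides 5 < 10, so 3 is not a primitive root.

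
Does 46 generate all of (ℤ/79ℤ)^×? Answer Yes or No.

φ(79) = 79 − 1 = 78 = 2 · 3 · 13.
Test 46^(78/q) mod 79 for each prime factor q of 78:
46^39 ≡ 1 (mod 79)  [q = 2: ≡ 1 ✗]
46^26 ≡ 1 (mod 79)  [q = 3: ≡ 1 ✗]
46^6 ≡ 64 (mod 79)  [q = 13: ≢ 1 ✓]
The check at q = 2 fails, so 46 generates a proper subgroup.

No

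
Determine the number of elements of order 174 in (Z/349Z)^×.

φ(349) = 349 − 1 = 348 = 2^2 · 3 · 29.
Since (Z/349Z)^× is cyclic of order 348, the number of elements of order d is φ(d) when d | 348 and 0 otherwise.
174 = 2 · 3 · 29 divides 348, and φ(174) = 56.

56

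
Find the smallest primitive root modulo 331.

3

φ(331) = 331 − 1 = 330 = 2 · 3 · 5 · 11.
Test candidates g = 2, 3, … against the prime factors q ∈ {2, 3, 5, 11} of φ(331): g is a generator iff g^(330/q) ≢ 1 for every such q.
g = 2: 2^165 ≡ 330; 2^110 ≡ 299; 2^66 ≡ 64; 2^30 ≡ 1 — hits 1, so not a primitive root.
g = 3: 3^165 ≡ 330; 3^110 ≡ 299; 3^66 ≡ 64; 3^30 ≡ 270 — none is 1, so 3 is a primitive root.
The smallest primitive root modulo 331 is 3.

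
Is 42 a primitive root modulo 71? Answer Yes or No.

φ(71) = 71 − 1 = 70 = 2 · 5 · 7.
Test 42^(70/q) mod 71 for each prime factor q of 70:
42^35 ≡ 70 (mod 71)  [q = 2: ≢ 1 ✓]
42^14 ≡ 57 (mod 71)  [q = 5: ≢ 1 ✓]
42^10 ≡ 48 (mod 71)  [q = 7: ≢ 1 ✓]
Every test exponent gives a nontrivial residue, hence 42 generates the full group.

Yes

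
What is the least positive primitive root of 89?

3

φ(89) = 89 − 1 = 88 = 2^3 · 11.
Test candidates g = 2, 3, … against the prime factors q ∈ {2, 11} of φ(89): g is a generator iff g^(88/q) ≢ 1 for every such q.
g = 2: 2^44 ≡ 1 — hits 1, so not a primitive root.
g = 3: 3^44 ≡ 88; 3^8 ≡ 64 — none is 1, so 3 is a primitive root.
Hence the least primitive root of 89 is 3.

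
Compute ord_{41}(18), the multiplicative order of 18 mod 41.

5

The order of 18 must divide φ(41) = 41 − 1 = 40 = 2^3 · 5.
Divisors of 40: 1, 2, 4, 5, 8, 10, 20, 40.
Evaluate successive powers at the divisors of 40:
18^1 ≡ 18 (mod 41)
18^2 ≡ 37 (mod 41)
18^4 ≡ 16 (mod 41)
18^5 ≡ 1 (mod 41) ✓
Therefore the multiplicative order of 18 modulo 41 is 5.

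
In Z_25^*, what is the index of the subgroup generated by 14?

By Lagrange's theorem, ord_25(14) divides φ(25) = φ(5^2) = 5·(5−1) = 20 = 2^2 · 5.
Divisors of 20: 1, 2, 4, 5, 10, 20.
Evaluate successive powers at the divisors of 20:
14^1 ≡ 14 (mod 25)
14^2 ≡ 21 (mod 25)
14^4 ≡ 16 (mod 25)
14^5 ≡ 24 (mod 25)
14^10 ≡ 1 (mod 25) ✓
Thus |⟨14⟩| = ord(14) = 10.
Index = |(Z/25Z)^×| / |⟨14⟩| = 20 / 10 = 2.

2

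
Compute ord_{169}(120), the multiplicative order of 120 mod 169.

By Lagrange's theorem, ord_169(120) divides φ(169) = φ(13^2) = 13·(13−1) = 156 = 2^2 · 3 · 13.
Divisors of 156: 1, 2, 3, 4, 6, 12, 13, 26, 39, 52, 78, 156.
Check 120^d mod 169 for each divisor in increasing order:
120^1 ≡ 120 (mod 169)
120^2 ≡ 35 (mod 169)
120^3 ≡ 144 (mod 169)
120^4 ≡ 42 (mod 169)
120^6 ≡ 118 (mod 169)
120^12 ≡ 66 (mod 169)
120^13 ≡ 146 (mod 169)
120^26 ≡ 22 (mod 169)
120^39 ≡ 1 (mod 169) ✓
Therefore the multiplicative order of 120 modulo 169 is 39.

39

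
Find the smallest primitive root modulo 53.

2

φ(53) = 53 − 1 = 52 = 2^2 · 13.
g is a primitive root iff g^(52/q) ≢ 1 (mod 53) for each prime q ∈ {2, 13}.
g = 2: 2^26 ≡ 52; 2^4 ≡ 16 — none is 1, so 2 is a primitive root.
The smallest primitive root modulo 53 is 2.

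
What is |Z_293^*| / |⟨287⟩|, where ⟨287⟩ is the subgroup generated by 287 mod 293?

By Lagrange's theorem, ord_293(287) divides φ(293) = 293 − 1 = 292 = 2^2 · 73.
Divisors of 292: 1, 2, 4, 73, 146, 292.
Evaluate successive powers at the divisors of 292:
287^1 ≡ 287 (mod 293)
287^2 ≡ 36 (mod 293)
287^4 ≡ 124 (mod 293)
287^73 ≡ 1 (mod 293) ✓
So ord_293(287) = 73, hence |⟨287⟩| = 73.
[(Z/293Z)^× : ⟨287⟩] = 292/73 = 4.

4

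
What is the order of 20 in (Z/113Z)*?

Since 20 ∈ (Z/113Z)^×, its order divides φ(113) = 113 − 1 = 112 = 2^4 · 7.
Divisors of 112: 1, 2, 4, 7, 8, 14, 16, 28, 56, 112.
Check 20^d mod 113 for each divisor in increasing order:
20^1 ≡ 20 (mod 113)
20^2 ≡ 61 (mod 113)
20^4 ≡ 105 (mod 113)
20^7 ≡ 71 (mod 113)
20^8 ≡ 64 (mod 113)
20^14 ≡ 69 (mod 113)
20^16 ≡ 28 (mod 113)
20^28 ≡ 15 (mod 113)
20^56 ≡ 112 (mod 113)
20^112 ≡ 1 (mod 113) ✓
Therefore the multiplicative order of 20 modulo 113 is 112.

112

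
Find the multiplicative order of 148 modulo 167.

ord(148) | φ(167) = 167 − 1 = 166 = 2 · 83.
Divisors of 166: 1, 2, 83, 166.
Compute 148^d (mod 167) for the divisors d until we hit 1:
148^1 ≡ 148 (mod 167)
148^2 ≡ 27 (mod 167)
148^83 ≡ 166 (mod 167)
148^166 ≡ 1 (mod 167) ✓
So ord_167(148) = 166.

166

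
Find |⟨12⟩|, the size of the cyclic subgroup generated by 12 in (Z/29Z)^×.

ord(12) | φ(29) = 29 − 1 = 28 = 2^2 · 7.
Divisors of 28: 1, 2, 4, 7, 14, 28.
Test each divisor d:
12^1 ≡ 12
12^2 ≡ 28
12^4 ≡ 1
Hence ord(12) = 4.

4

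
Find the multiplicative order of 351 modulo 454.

By Lagrange's theorem, ord_454(351) divides φ(454) = φ(2)·φ(227) = 1·226 = 226 = 2 · 113.
Divisors of 226: 1, 2, 113, 226.
Evaluate successive powers at the divisors of 226:
351^1 ≡ 351 (mod 454)
351^2 ≡ 167 (mod 454)
351^113 ≡ 453 (mod 454)
351^226 ≡ 1 (mod 454) ✓
Hence ord(351) = 226.

226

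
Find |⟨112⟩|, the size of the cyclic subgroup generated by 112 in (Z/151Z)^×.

By Lagrange's theorem, ord_151(112) divides φ(151) = 151 − 1 = 150 = 2 · 3 · 5^2.
Divisors of 150: 1, 2, 3, 5, 6, 10, 15, 25, 30, 50, 75, 150.
Evaluate successive powers at the divisors of 150:
112^1 ≡ 112
112^2 ≡ 11
112^3 ≡ 24
112^5 ≡ 113
112^6 ≡ 123
112^10 ≡ 85
112^15 ≡ 92
112^25 ≡ 119
112^30 ≡ 8
112^50 ≡ 118
112^75 ≡ 150
112^150 ≡ 1
Therefore the multiplicative order of 112 modulo 151 is 150.

150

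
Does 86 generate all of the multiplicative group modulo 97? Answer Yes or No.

φ(97) = 97 − 1 = 96 = 2^5 · 3.
An element g generates (Z/97Z)^× iff g^(96/q) ≢ 1 (mod 97) for each prime q ∈ {2, 3}.
86^48 ≡ 1 (mod 97)  [q = 2: ≡ 1 ✗]
86^32 ≡ 61 (mod 97)  [q = 3: ≢ 1 ✓]
Since 86^48 ≡ 1, the order of 86 divides 48 < 96, so 86 is not a primitive root.

No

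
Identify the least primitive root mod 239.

7

φ(239) = 239 − 1 = 238 = 2 · 7 · 17.
g is a primitive root iff g^(238/q) ≢ 1 (mod 239) for each prime q ∈ {2, 7, 17}.
g = 2: 2^119 ≡ 1 — hits 1, so not a primitive root.
g = 3: 3^119 ≡ 1 — hits 1, so not a primitive root.
g = 4: 4^119 ≡ 1 — hits 1, so not a primitive root.
g = 5: 5^119 ≡ 1 — hits 1, so not a primitive root.
g = 6: 6^119 ≡ 1 — hits 1, so not a primitive root.
g = 7: 7^119 ≡ 238; 7^34 ≡ 24; 7^14 ≡ 211 — none is 1, so 7 is a primitive root.
Hence the least primitive root of 239 is 7.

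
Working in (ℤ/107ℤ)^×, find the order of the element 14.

53

Since 14 ∈ (Z/107Z)^×, its order divides φ(107) = 107 − 1 = 106 = 2 · 53.
Divisors of 106: 1, 2, 53, 106.
Evaluate successive powers at the divisors of 106:
14^1 ≡ 14
14^2 ≡ 89
14^53 ≡ 1
Therefore the multiplicative order of 14 modulo 107 is 53.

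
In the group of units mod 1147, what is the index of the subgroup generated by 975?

6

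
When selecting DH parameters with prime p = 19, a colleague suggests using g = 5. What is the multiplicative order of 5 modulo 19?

9

The order of 5 must divide φ(19) = 19 − 1 = 18 = 2 · 3^2.
Divisors of 18: 1, 2, 3, 6, 9, 18.
Evaluate successive powers at the divisors of 18:
5^1 ≡ 5 (mod 19)
5^2 ≡ 6 (mod 19)
5^3 ≡ 11 (mod 19)
5^6 ≡ 7 (mod 19)
5^9 ≡ 1 (mod 19) ✓
So ord_19(5) = 9.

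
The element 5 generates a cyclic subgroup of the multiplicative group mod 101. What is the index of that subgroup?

4

ord(5) | φ(101) = 101 − 1 = 100 = 2^2 · 5^2.
Divisors of 100: 1, 2, 4, 5, 10, 20, 25, 50, 100.
Test each divisor d:
5^1 ≡ 5 (mod 101)
5^2 ≡ 25 (mod 101)
5^4 ≡ 19 (mod 101)
5^5 ≡ 95 (mod 101)
5^10 ≡ 36 (mod 101)
5^20 ≡ 84 (mod 101)
5^25 ≡ 1 (mod 101) ✓
Thus |⟨5⟩| = ord(5) = 25.
The index is φ(101) / ord(5) = 100 / 25 = 4.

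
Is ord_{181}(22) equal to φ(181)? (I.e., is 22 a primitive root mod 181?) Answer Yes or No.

No

φ(181) = 181 − 1 = 180 = 2^2 · 3^2 · 5.
22 is a primitive root mod 181 iff 22^(φ(181)/q) ≢ 1 for every prime q | φ(181), i.e. q ∈ {2, 3, 5}.
22^90 ≡ 180 (mod 181)  [q = 2: ≢ 1 ✓]
22^60 ≡ 1 (mod 181)  [q = 3: ≡ 1 ✗]
22^36 ≡ 125 (mod 181)  [q = 5: ≢ 1 ✓]
The check at q = 3 fails, so 22 generates a proper subgroup.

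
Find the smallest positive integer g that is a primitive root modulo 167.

5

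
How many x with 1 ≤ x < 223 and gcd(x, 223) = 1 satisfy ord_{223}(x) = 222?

72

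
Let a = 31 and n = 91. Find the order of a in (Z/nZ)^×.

12

By Lagrange's theorem, ord_91(31) divides φ(91) = φ(7·13) = (7−1)·(13−1) = 6·12 = 72 = 2^3 · 3^2.
Divisors of 72: 1, 2, 3, 4, 6, 8, 9, 12, 18, 24, 36, 72.
Check 31^d mod 91 for each divisor in increasing order:
31^1 ≡ 31 (mod 91)
31^2 ≡ 51 (mod 91)
31^3 ≡ 34 (mod 91)
31^4 ≡ 53 (mod 91)
31^6 ≡ 64 (mod 91)
31^8 ≡ 79 (mod 91)
31^9 ≡ 83 (mod 91)
31^12 ≡ 1 (mod 91) ✓
The smallest such exponent is 12, so the order of 31 is 12.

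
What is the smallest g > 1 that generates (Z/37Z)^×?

φ(37) = 37 − 1 = 36 = 2^2 · 3^2.
g is a primitive root iff g^(36/q) ≢ 1 (mod 37) for each prime q ∈ {2, 3}.
g = 2: 2^18 ≡ 36; 2^12 ≡ 26 — none is 1, so 2 is a primitive root.
So 2 is the smallest generator of (Z/37Z)^×.

2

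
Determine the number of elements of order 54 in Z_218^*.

18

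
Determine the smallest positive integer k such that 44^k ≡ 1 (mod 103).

102

By Lagrange's theorem, ord_103(44) divides φ(103) = 103 − 1 = 102 = 2 · 3 · 17.
Divisors of 102: 1, 2, 3, 6, 17, 34, 51, 102.
Evaluate successive powers at the divisors of 102:
44^1 ≡ 44
44^2 ≡ 82
44^3 ≡ 3
44^6 ≡ 9
44^17 ≡ 47
44^34 ≡ 46
44^51 ≡ 102
44^102 ≡ 1
So ord_103(44) = 102.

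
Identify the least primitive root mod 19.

2

φ(19) = 19 − 1 = 18 = 2 · 3^2.
Test candidates g = 2, 3, … against the prime factors q ∈ {2, 3} of φ(19): g is a generator iff g^(18/q) ≢ 1 for every such q.
g = 2: 2^9 ≡ 18; 2^6 ≡ 7 — none is 1, so 2 is a primitive root.
Hence the least primitive root of 19 is 2.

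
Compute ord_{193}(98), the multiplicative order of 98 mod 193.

96

The order of 98 must divide φ(193) = 193 − 1 = 192 = 2^6 · 3.
Divisors of 192: 1, 2, 3, 4, 6, 8, 12, 16, 24, 32, 48, 64, 96, 192.
Check 98^d mod 193 for each divisor in increasing order:
98^1 ≡ 98 (mod 193)
98^2 ≡ 147 (mod 193)
98^3 ≡ 124 (mod 193)
98^4 ≡ 186 (mod 193)
98^6 ≡ 129 (mod 193)
98^8 ≡ 49 (mod 193)
98^12 ≡ 43 (mod 193)
98^16 ≡ 85 (mod 193)
98^24 ≡ 112 (mod 193)
98^32 ≡ 84 (mod 193)
98^48 ≡ 192 (mod 193)
98^64 ≡ 108 (mod 193)
98^96 ≡ 1 (mod 193) ✓
Hence ord(98) = 96.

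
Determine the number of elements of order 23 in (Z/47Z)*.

22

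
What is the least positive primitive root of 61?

2

φ(61) = 61 − 1 = 60 = 2^2 · 3 · 5.
Test candidates g = 2, 3, … against the prime factors q ∈ {2, 3, 5} of φ(61): g is a generator iff g^(60/q) ≢ 1 for every such q.
g = 2: 2^30 ≡ 60; 2^20 ≡ 47; 2^12 ≡ 9 — none is 1, so 2 is a primitive root.
The smallest primitive root modulo 61 is 2.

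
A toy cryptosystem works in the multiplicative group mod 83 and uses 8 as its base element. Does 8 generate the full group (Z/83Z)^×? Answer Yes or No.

φ(83) = 83 − 1 = 82 = 2 · 41.
Test 8^(82/q) mod 83 for each prime factor q of 82:
8^41 ≡ 82 (mod 83)  [q = 2: ≢ 1 ✓]
8^2 ≡ 64 (mod 83)  [q = 41: ≢ 1 ✓]
All checks pass, so 8 has order 82 and is a primitive root modulo 83.

Yes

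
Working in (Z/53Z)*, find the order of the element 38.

26

The order of 38 must divide φ(53) = 53 − 1 = 52 = 2^2 · 13.
Divisors of 52: 1, 2, 4, 13, 26, 52.
Test each divisor d:
38^1 ≡ 38 (mod 53)
38^2 ≡ 13 (mod 53)
38^4 ≡ 10 (mod 53)
38^13 ≡ 52 (mod 53)
38^26 ≡ 1 (mod 53) ✓
The smallest such exponent is 26, so the order of 38 is 26.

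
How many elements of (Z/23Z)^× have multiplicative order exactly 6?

0

φ(23) = 23 − 1 = 22 = 2 · 11.
Since (Z/23Z)^× is cyclic of order 22, the number of elements of order d is φ(d) when d | 22 and 0 otherwise.
6 does not divide 22, so no element of (Z/23Z)^× has order 6.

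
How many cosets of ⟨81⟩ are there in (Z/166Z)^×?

2

The order of 81 must divide φ(166) = φ(2)·φ(83) = 1·82 = 82 = 2 · 41.
Divisors of 82: 1, 2, 41, 82.
Check 81^d mod 166 for each divisor in increasing order:
81^1 ≡ 81 (mod 166)
81^2 ≡ 87 (mod 166)
81^41 ≡ 1 (mod 166) ✓
The order of 81 is 41, so the subgroup it generates has 41 elements.
The index is φ(166) / ord(81) = 82 / 41 = 2.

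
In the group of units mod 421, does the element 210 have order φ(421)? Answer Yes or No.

φ(421) = 421 − 1 = 420 = 2^2 · 3 · 5 · 7.
An element g generates (Z/421Z)^× iff g^(420/q) ≢ 1 (mod 421) for each prime q ∈ {2, 3, 5, 7}.
210^210 ≡ 420 (mod 421)  [q = 2: ≢ 1 ✓]
210^140 ≡ 20 (mod 421)  [q = 3: ≢ 1 ✓]
210^84 ≡ 252 (mod 421)  [q = 5: ≢ 1 ✓]
210^60 ≡ 33 (mod 421)  [q = 7: ≢ 1 ✓]
Every test exponent gives a nontrivial residue, hence 210 generates the full group.

Yes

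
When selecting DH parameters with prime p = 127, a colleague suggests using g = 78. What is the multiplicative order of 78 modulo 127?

126

ord(78) | φ(127) = 127 − 1 = 126 = 2 · 3^2 · 7.
Divisors of 126: 1, 2, 3, 6, 7, 9, 14, 18, 21, 42, 63, 126.
Compute 78^d (mod 127) for the divisors d until we hit 1:
78^1 ≡ 78 (mod 127)
78^2 ≡ 115 (mod 127)
78^3 ≡ 80 (mod 127)
78^6 ≡ 50 (mod 127)
78^7 ≡ 90 (mod 127)
78^9 ≡ 63 (mod 127)
78^14 ≡ 99 (mod 127)
78^18 ≡ 32 (mod 127)
78^21 ≡ 20 (mod 127)
78^42 ≡ 19 (mod 127)
78^63 ≡ 126 (mod 127)
78^126 ≡ 1 (mod 127) ✓
The smallest such exponent is 126, so the order of 78 is 126.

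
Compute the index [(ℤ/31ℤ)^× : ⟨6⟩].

5

By Lagrange's theorem, ord_31(6) divides φ(31) = 31 − 1 = 30 = 2 · 3 · 5.
Divisors of 30: 1, 2, 3, 5, 6, 10, 15, 30.
Evaluate successive powers at the divisors of 30:
6^1 ≡ 6 (mod 31)
6^2 ≡ 5 (mod 31)
6^3 ≡ 30 (mod 31)
6^5 ≡ 26 (mod 31)
6^6 ≡ 1 (mod 31) ✓
Thus |⟨6⟩| = ord(6) = 6.
The index is φ(31) / ord(6) = 30 / 6 = 5.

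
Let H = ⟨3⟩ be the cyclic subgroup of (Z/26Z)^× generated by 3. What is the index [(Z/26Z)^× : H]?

4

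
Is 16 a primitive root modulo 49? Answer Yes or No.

φ(49) = φ(7^2) = 7·(7−1) = 42 = 2 · 3 · 7.
It suffices to check that the order of 16 is not a proper divisor of 42: compute 16^(42/q) for q ∈ {2, 3, 7}.
16^21 ≡ 1 (mod 49)  [q = 2: ≡ 1 ✗]
16^14 ≡ 18 (mod 49)  [q = 3: ≢ 1 ✓]
16^6 ≡ 8 (mod 49)  [q = 7: ≢ 1 ✓]
16^21 ≡ 1 shows ord(16) | 21, strictly less than φ(49); not a primitive root.

No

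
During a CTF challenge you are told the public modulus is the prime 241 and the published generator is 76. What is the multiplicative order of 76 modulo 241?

16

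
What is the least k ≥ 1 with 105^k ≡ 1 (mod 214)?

53

Since 105 ∈ (Z/214Z)^×, its order divides φ(214) = φ(2)·φ(107) = 1·106 = 106 = 2 · 53.
Divisors of 106: 1, 2, 53, 106.
Test each divisor d:
105^1 ≡ 105 (mod 214)
105^2 ≡ 111 (mod 214)
105^53 ≡ 1 (mod 214) ✓
The smallest such exponent is 53, so the order of 105 is 53.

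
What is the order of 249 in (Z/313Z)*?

13

Since 249 ∈ (Z/313Z)^×, its order divides φ(313) = 313 − 1 = 312 = 2^3 · 3 · 13.
Divisors of 312: 1, 2, 3, 4, 6, 8, 12, 13, 24, 26, 39, 52, 78, 104, 156, 312.
Evaluate successive powers at the divisors of 312:
249^1 ≡ 249 (mod 313)
249^2 ≡ 27 (mod 313)
249^3 ≡ 150 (mod 313)
249^4 ≡ 103 (mod 313)
249^6 ≡ 277 (mod 313)
249^8 ≡ 280 (mod 313)
249^12 ≡ 44 (mod 313)
249^13 ≡ 1 (mod 313) ✓
Hence ord(249) = 13.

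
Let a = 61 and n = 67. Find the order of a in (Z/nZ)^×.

66

ord(61) | φ(67) = 67 − 1 = 66 = 2 · 3 · 11.
Divisors of 66: 1, 2, 3, 6, 11, 22, 33, 66.
Test each divisor d:
61^1 ≡ 61
61^2 ≡ 36
61^3 ≡ 52
61^6 ≡ 24
61^11 ≡ 38
61^22 ≡ 37
61^33 ≡ 66
61^66 ≡ 1
Therefore the multiplicative order of 61 modulo 67 is 66.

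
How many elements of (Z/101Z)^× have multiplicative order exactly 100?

40

φ(101) = 101 − 1 = 100 = 2^2 · 5^2.
Since (Z/101Z)^× is cyclic of order 100, the number of elements of order d is φ(d) when d | 100 and 0 otherwise.
100 = 2^2 · 5^2 divides 100, and φ(100) = 40.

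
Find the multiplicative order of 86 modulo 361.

342

Since 86 ∈ (Z/361Z)^×, its order divides φ(361) = φ(19^2) = 19·(19−1) = 342 = 2 · 3^2 · 19.
Divisors of 342: 1, 2, 3, 6, 9, 18, 19, 38, 57, 114, 171, 342.
Evaluate successive powers at the divisors of 342:
86^1 ≡ 86 (mod 361)
86^2 ≡ 176 (mod 361)
86^3 ≡ 335 (mod 361)
86^6 ≡ 315 (mod 361)
86^9 ≡ 113 (mod 361)
86^18 ≡ 134 (mod 361)
86^19 ≡ 333 (mod 361)
86^38 ≡ 62 (mod 361)
86^57 ≡ 69 (mod 361)
86^114 ≡ 68 (mod 361)
86^171 ≡ 360 (mod 361)
86^342 ≡ 1 (mod 361) ✓
The smallest such exponent is 342, so the order of 86 is 342.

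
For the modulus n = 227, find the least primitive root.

2

φ(227) = 227 − 1 = 226 = 2 · 113.
Test candidates g = 2, 3, … against the prime factors q ∈ {2, 113} of φ(227): g is a generator iff g^(226/q) ≢ 1 for every such q.
g = 2: 2^113 ≡ 226; 2^2 ≡ 4 — none is 1, so 2 is a primitive root.
The smallest primitive root modulo 227 is 2.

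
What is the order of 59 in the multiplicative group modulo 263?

262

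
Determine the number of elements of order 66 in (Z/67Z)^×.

φ(67) = 67 − 1 = 66 = 2 · 3 · 11.
Since (Z/67Z)^× is cyclic of order 66, the number of elements of order d is φ(d) when d | 66 and 0 otherwise.
66 = 2 · 3 · 11 divides 66, and φ(66) = 20.

20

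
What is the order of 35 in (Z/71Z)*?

The order of 35 must divide φ(71) = 71 − 1 = 70 = 2 · 5 · 7.
Divisors of 70: 1, 2, 5, 7, 10, 14, 35, 70.
Compute 35^d (mod 71) for the divisors d until we hit 1:
35^1 ≡ 35 (mod 71)
35^2 ≡ 18 (mod 71)
35^5 ≡ 51 (mod 71)
35^7 ≡ 66 (mod 71)
35^10 ≡ 45 (mod 71)
35^14 ≡ 25 (mod 71)
35^35 ≡ 70 (mod 71)
35^70 ≡ 1 (mod 71) ✓
The smallest such exponent is 70, so the order of 35 is 70.

70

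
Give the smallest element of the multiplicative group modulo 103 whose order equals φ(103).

φ(103) = 103 − 1 = 102 = 2 · 3 · 17.
g is a primitive root iff g^(102/q) ≢ 1 (mod 103) for each prime q ∈ {2, 3, 17}.
g = 2: 2^51 ≡ 1 — hits 1, so not a primitive root.
g = 3: 3^51 ≡ 102; 3^34 ≡ 1 — hits 1, so not a primitive root.
g = 4: 4^51 ≡ 1 — hits 1, so not a primitive root.
g = 5: 5^51 ≡ 102; 5^34 ≡ 56; 5^6 ≡ 72 — none is 1, so 5 is a primitive root.
Hence the least primitive root of 103 is 5.

5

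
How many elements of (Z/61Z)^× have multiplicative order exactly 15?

φ(61) = 61 − 1 = 60 = 2^2 · 3 · 5.
In a cyclic group of order 60, there are φ(d) elements of order d for each divisor d of 60, and zero for non-divisors.
15 = 3 · 5 divides 60, and φ(15) = 8.

8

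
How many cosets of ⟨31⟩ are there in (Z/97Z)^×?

Since 31 ∈ (Z/97Z)^×, its order divides φ(97) = 97 − 1 = 96 = 2^5 · 3.
Divisors of 96: 1, 2, 3, 4, 6, 8, 12, 16, 24, 32, 48, 96.
Test each divisor d:
31^1 ≡ 31
31^2 ≡ 88
31^3 ≡ 12
31^4 ≡ 81
31^6 ≡ 47
31^8 ≡ 62
31^12 ≡ 75
31^16 ≡ 61
31^24 ≡ 96
31^32 ≡ 35
31^48 ≡ 1
Thus |⟨31⟩| = ord(31) = 48.
Index = |(Z/97Z)^×| / |⟨31⟩| = 96 / 48 = 2.

2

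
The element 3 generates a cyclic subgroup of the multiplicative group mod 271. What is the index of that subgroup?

By Lagrange's theorem, ord_271(3) divides φ(271) = 271 − 1 = 270 = 2 · 3^3 · 5.
Divisors of 270: 1, 2, 3, 5, 6, 9, 10, 15, 18, 27, 30, 45, 54, 90, 135, 270.
Check 3^d mod 271 for each divisor in increasing order:
3^1 ≡ 3 (mod 271)
3^2 ≡ 9 (mod 271)
3^3 ≡ 27 (mod 271)
3^5 ≡ 243 (mod 271)
3^6 ≡ 187 (mod 271)
3^9 ≡ 171 (mod 271)
3^10 ≡ 242 (mod 271)
3^15 ≡ 270 (mod 271)
3^18 ≡ 244 (mod 271)
3^27 ≡ 261 (mod 271)
3^30 ≡ 1 (mod 271) ✓
Thus |⟨3⟩| = ord(3) = 30.
The index is φ(271) / ord(3) = 270 / 30 = 9.

9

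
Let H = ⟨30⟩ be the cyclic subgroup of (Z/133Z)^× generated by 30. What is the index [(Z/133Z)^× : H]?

36

By Lagrange's theorem, ord_133(30) divides φ(133) = φ(7·19) = (7−1)·(19−1) = 6·18 = 108 = 2^2 · 3^3.
Divisors of 108: 1, 2, 3, 4, 6, 9, 12, 18, 27, 36, 54, 108.
Test each divisor d:
30^1 ≡ 30
30^2 ≡ 102
30^3 ≡ 1
The order of 30 is 3, so the subgroup it generates has 3 elements.
Index = |(Z/133Z)^×| / |⟨30⟩| = 108 / 3 = 36.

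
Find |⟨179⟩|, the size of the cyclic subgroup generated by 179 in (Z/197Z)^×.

By Lagrange's theorem, ord_197(179) divides φ(197) = 197 − 1 = 196 = 2^2 · 7^2.
Divisors of 196: 1, 2, 4, 7, 14, 28, 49, 98, 196.
Check 179^d mod 197 for each divisor in increasing order:
179^1 ≡ 179 (mod 197)
179^2 ≡ 127 (mod 197)
179^4 ≡ 172 (mod 197)
179^7 ≡ 20 (mod 197)
179^14 ≡ 6 (mod 197)
179^28 ≡ 36 (mod 197)
179^49 ≡ 183 (mod 197)
179^98 ≡ 196 (mod 197)
179^196 ≡ 1 (mod 197) ✓
So ord_197(179) = 196.

196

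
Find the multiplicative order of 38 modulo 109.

Since 38 ∈ (Z/109Z)^×, its order divides φ(109) = 109 − 1 = 108 = 2^2 · 3^3.
Divisors of 108: 1, 2, 3, 4, 6, 9, 12, 18, 27, 36, 54, 108.
Evaluate successive powers at the divisors of 108:
38^1 ≡ 38 (mod 109)
38^2 ≡ 27 (mod 109)
38^3 ≡ 45 (mod 109)
38^4 ≡ 75 (mod 109)
38^6 ≡ 63 (mod 109)
38^9 ≡ 1 (mod 109) ✓
Hence ord(38) = 9.

9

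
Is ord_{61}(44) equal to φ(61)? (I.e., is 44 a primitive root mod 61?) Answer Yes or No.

φ(61) = 61 − 1 = 60 = 2^2 · 3 · 5.
It suffices to check that the order of 44 is not a proper divisor of 60: compute 44^(60/q) for q ∈ {2, 3, 5}.
44^30 ≡ 60 (mod 61)  [q = 2: ≢ 1 ✓]
44^20 ≡ 13 (mod 61)  [q = 3: ≢ 1 ✓]
44^12 ≡ 20 (mod 61)  [q = 5: ≢ 1 ✓]
All checks pass, so 44 has order 60 and is a primitive root modulo 61.

Yes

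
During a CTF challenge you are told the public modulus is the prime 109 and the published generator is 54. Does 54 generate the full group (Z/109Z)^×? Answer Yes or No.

No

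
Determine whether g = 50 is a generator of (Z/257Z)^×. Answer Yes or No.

No

φ(257) = 257 − 1 = 256 = 2^8.
An element g generates (Z/257Z)^× iff g^(256/q) ≢ 1 (mod 257) for each prime q ∈ {2}.
50^128 ≡ 1 (mod 257)  [q = 2: ≡ 1 ✗]
50^128 ≡ 1 shows ord(50) | 128, strictly less than φ(257); not a primitive root.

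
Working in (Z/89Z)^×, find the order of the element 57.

22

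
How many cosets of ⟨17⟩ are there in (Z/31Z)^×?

The order of 17 must divide φ(31) = 31 − 1 = 30 = 2 · 3 · 5.
Divisors of 30: 1, 2, 3, 5, 6, 10, 15, 30.
Compute 17^d (mod 31) for the divisors d until we hit 1:
17^1 ≡ 17 (mod 31)
17^2 ≡ 10 (mod 31)
17^3 ≡ 15 (mod 31)
17^5 ≡ 26 (mod 31)
17^6 ≡ 8 (mod 31)
17^10 ≡ 25 (mod 31)
17^15 ≡ 30 (mod 31)
17^30 ≡ 1 (mod 31) ✓
Thus |⟨17⟩| = ord(17) = 30.
The index is φ(31) / ord(17) = 30 / 30 = 1.

1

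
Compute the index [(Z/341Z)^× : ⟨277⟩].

30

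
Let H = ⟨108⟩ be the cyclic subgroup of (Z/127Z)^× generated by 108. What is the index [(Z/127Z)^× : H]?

By Lagrange's theorem, ord_127(108) divides φ(127) = 127 − 1 = 126 = 2 · 3^2 · 7.
Divisors of 126: 1, 2, 3, 6, 7, 9, 14, 18, 21, 42, 63, 126.
Evaluate successive powers at the divisors of 126:
108^1 ≡ 108 (mod 127)
108^2 ≡ 107 (mod 127)
108^3 ≡ 126 (mod 127)
108^6 ≡ 1 (mod 127) ✓
So ord_127(108) = 6, hence |⟨108⟩| = 6.
The index is φ(127) / ord(108) = 126 / 6 = 21.

21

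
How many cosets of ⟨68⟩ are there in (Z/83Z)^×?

2

ord(68) | φ(83) = 83 − 1 = 82 = 2 · 41.
Divisors of 82: 1, 2, 41, 82.
Check 68^d mod 83 for each divisor in increasing order:
68^1 ≡ 68 (mod 83)
68^2 ≡ 59 (mod 83)
68^41 ≡ 1 (mod 83) ✓
Thus |⟨68⟩| = ord(68) = 41.
[(Z/83Z)^× : ⟨68⟩] = 82/41 = 2.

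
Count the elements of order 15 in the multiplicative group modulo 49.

φ(49) = φ(7^2) = 7·(7−1) = 42 = 2 · 3 · 7.
(Z/49Z)^× is cyclic (|G| = 42); a cyclic group of order m has exactly φ(d) elements of each order d | m, and none otherwise.
15 does not divide 42, so no element of (Z/49Z)^× has order 15.

0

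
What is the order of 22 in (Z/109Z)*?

Since 22 ∈ (Z/109Z)^×, its order divides φ(109) = 109 − 1 = 108 = 2^2 · 3^3.
Divisors of 108: 1, 2, 3, 4, 6, 9, 12, 18, 27, 36, 54, 108.
Test each divisor d:
22^1 ≡ 22 (mod 109)
22^2 ≡ 48 (mod 109)
22^3 ≡ 75 (mod 109)
22^4 ≡ 15 (mod 109)
22^6 ≡ 66 (mod 109)
22^9 ≡ 45 (mod 109)
22^12 ≡ 105 (mod 109)
22^18 ≡ 63 (mod 109)
22^27 ≡ 1 (mod 109) ✓
The smallest such exponent is 27, so the order of 22 is 27.

27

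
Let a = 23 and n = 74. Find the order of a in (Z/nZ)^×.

12

The order of 23 must divide φ(74) = φ(2)·φ(37) = 1·36 = 36 = 2^2 · 3^2.
Divisors of 36: 1, 2, 3, 4, 6, 9, 12, 18, 36.
Test each divisor d:
23^1 ≡ 23 (mod 74)
23^2 ≡ 11 (mod 74)
23^3 ≡ 31 (mod 74)
23^4 ≡ 47 (mod 74)
23^6 ≡ 73 (mod 74)
23^9 ≡ 43 (mod 74)
23^12 ≡ 1 (mod 74) ✓
So ord_74(23) = 12.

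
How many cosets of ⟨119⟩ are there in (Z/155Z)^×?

Since 119 ∈ (Z/155Z)^×, its order divides φ(155) = φ(5·31) = (5−1)·(31−1) = 4·30 = 120 = 2^3 · 3 · 5.
Divisors of 120: 1, 2, 3, 4, 5, 6, 8, 10, 12, 15, 20, 24, 30, 40, 60, 120.
Check 119^d mod 155 for each divisor in increasing order:
119^1 ≡ 119 (mod 155)
119^2 ≡ 56 (mod 155)
119^3 ≡ 154 (mod 155)
119^4 ≡ 36 (mod 155)
119^5 ≡ 99 (mod 155)
119^6 ≡ 1 (mod 155) ✓
So ord_155(119) = 6, hence |⟨119⟩| = 6.
The index is φ(155) / ord(119) = 120 / 6 = 20.

20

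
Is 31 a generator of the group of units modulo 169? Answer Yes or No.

φ(169) = φ(13^2) = 13·(13−1) = 156 = 2^2 · 3 · 13.
It suffices to check that the order of 31 is not a proper divisor of 156: compute 31^(156/q) for q ∈ {2, 3, 13}.
31^78 ≡ 168 (mod 169)  [q = 2: ≢ 1 ✓]
31^52 ≡ 1 (mod 169)  [q = 3: ≡ 1 ✗]
31^12 ≡ 144 (mod 169)  [q = 13: ≢ 1 ✓]
31^52 ≡ 1 shows ord(31) | 52, strictly less than φ(169); not a primitive root.

No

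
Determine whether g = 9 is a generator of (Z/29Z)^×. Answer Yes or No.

No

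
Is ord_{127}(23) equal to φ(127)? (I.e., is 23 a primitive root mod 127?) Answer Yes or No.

Yes

φ(127) = 127 − 1 = 126 = 2 · 3^2 · 7.
23 is a primitive root mod 127 iff 23^(φ(127)/q) ≢ 1 for every prime q | φ(127), i.e. q ∈ {2, 3, 7}.
23^63 ≡ 126 (mod 127)  [q = 2: ≢ 1 ✓]
23^42 ≡ 107 (mod 127)  [q = 3: ≢ 1 ✓]
23^18 ≡ 16 (mod 127)  [q = 7: ≢ 1 ✓]
All checks pass, so 23 has order 126 and is a primitive root modulo 127.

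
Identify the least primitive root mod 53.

φ(53) = 53 − 1 = 52 = 2^2 · 13.
Test candidates g = 2, 3, … against the prime factors q ∈ {2, 13} of φ(53): g is a generator iff g^(52/q) ≢ 1 for every such q.
g = 2: 2^26 ≡ 52; 2^4 ≡ 16 — none is 1, so 2 is a primitive root.
So 2 is the smallest generator of (Z/53Z)^×.

2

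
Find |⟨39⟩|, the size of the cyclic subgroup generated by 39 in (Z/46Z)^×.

11

ord(39) | φ(46) = φ(2)·φ(23) = 1·22 = 22 = 2 · 11.
Divisors of 22: 1, 2, 11, 22.
Test each divisor d:
39^1 ≡ 39 (mod 46)
39^2 ≡ 3 (mod 46)
39^11 ≡ 1 (mod 46) ✓
The smallest such exponent is 11, so the order of 39 is 11.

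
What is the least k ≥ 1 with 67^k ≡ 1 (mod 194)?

32

The order of 67 must divide φ(194) = φ(2)·φ(97) = 1·96 = 96 = 2^5 · 3.
Divisors of 96: 1, 2, 3, 4, 6, 8, 12, 16, 24, 32, 48, 96.
Check 67^d mod 194 for each divisor in increasing order:
67^1 ≡ 67 (mod 194)
67^2 ≡ 27 (mod 194)
67^3 ≡ 63 (mod 194)
67^4 ≡ 147 (mod 194)
67^6 ≡ 89 (mod 194)
67^8 ≡ 75 (mod 194)
67^12 ≡ 161 (mod 194)
67^16 ≡ 193 (mod 194)
67^24 ≡ 119 (mod 194)
67^32 ≡ 1 (mod 194) ✓
So ord_194(67) = 32.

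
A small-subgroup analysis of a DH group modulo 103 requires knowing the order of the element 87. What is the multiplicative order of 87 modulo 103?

102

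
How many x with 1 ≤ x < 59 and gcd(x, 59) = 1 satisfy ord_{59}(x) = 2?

1

φ(59) = 59 − 1 = 58 = 2 · 29.
Since (Z/59Z)^× is cyclic of order 58, the number of elements of order d is φ(d) when d | 58 and 0 otherwise.
2 | 58, and φ(2) = 2 − 1 = 1.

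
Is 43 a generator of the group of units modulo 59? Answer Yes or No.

Yes

φ(59) = 59 − 1 = 58 = 2 · 29.
It suffices to check that the order of 43 is not a proper divisor of 58: compute 43^(58/q) for q ∈ {2, 29}.
43^29 ≡ 58 (mod 59)  [q = 2: ≢ 1 ✓]
43^2 ≡ 20 (mod 59)  [q = 29: ≢ 1 ✓]
None equal 1, so ord_59(43) = 58: 43 is a primitive root.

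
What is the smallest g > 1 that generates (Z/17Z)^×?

3

φ(17) = 17 − 1 = 16 = 2^4.
Test candidates g = 2, 3, … against the prime factors q ∈ {2} of φ(17): g is a generator iff g^(16/q) ≢ 1 for every such q.
g = 2: 2^8 ≡ 1 — hits 1, so not a primitive root.
g = 3: 3^8 ≡ 16 — none is 1, so 3 is a primitive root.
The smallest primitive root modulo 17 is 3.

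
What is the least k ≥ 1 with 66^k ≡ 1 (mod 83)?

82

Since 66 ∈ (Z/83Z)^×, its order divides φ(83) = 83 − 1 = 82 = 2 · 41.
Divisors of 82: 1, 2, 41, 82.
Test each divisor d:
66^1 ≡ 66
66^2 ≡ 40
66^41 ≡ 82
66^82 ≡ 1
So ord_83(66) = 82.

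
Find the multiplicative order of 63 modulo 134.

66

The order of 63 must divide φ(134) = φ(2)·φ(67) = 1·66 = 66 = 2 · 3 · 11.
Divisors of 66: 1, 2, 3, 6, 11, 22, 33, 66.
Evaluate successive powers at the divisors of 66:
63^1 ≡ 63 (mod 134)
63^2 ≡ 83 (mod 134)
63^3 ≡ 3 (mod 134)
63^6 ≡ 9 (mod 134)
63^11 ≡ 97 (mod 134)
63^22 ≡ 29 (mod 134)
63^33 ≡ 133 (mod 134)
63^66 ≡ 1 (mod 134) ✓
Hence ord(63) = 66.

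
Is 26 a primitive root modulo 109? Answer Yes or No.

No

φ(109) = 109 − 1 = 108 = 2^2 · 3^3.
Test 26^(108/q) mod 109 for each prime factor q of 108:
26^54 ≡ 1 (mod 109)  [q = 2: ≡ 1 ✗]
26^36 ≡ 63 (mod 109)  [q = 3: ≢ 1 ✓]
26^54 ≡ 1 shows ord(26) | 54, strictly less than φ(109); not a primitive root.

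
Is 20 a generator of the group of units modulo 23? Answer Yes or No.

φ(23) = 23 − 1 = 22 = 2 · 11.
20 is a primitive root mod 23 iff 20^(φ(23)/q) ≢ 1 for every prime q | φ(23), i.e. q ∈ {2, 11}.
20^11 ≡ 22 (mod 23)  [q = 2: ≢ 1 ✓]
20^2 ≡ 9 (mod 23)  [q = 11: ≢ 1 ✓]
None equal 1, so ord_23(20) = 22: 20 is a primitive root.

Yes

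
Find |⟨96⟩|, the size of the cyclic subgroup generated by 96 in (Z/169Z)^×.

ord(96) | φ(169) = φ(13^2) = 13·(13−1) = 156 = 2^2 · 3 · 13.
Divisors of 156: 1, 2, 3, 4, 6, 12, 13, 26, 39, 52, 78, 156.
Evaluate successive powers at the divisors of 156:
96^1 ≡ 96 (mod 169)
96^2 ≡ 90 (mod 169)
96^3 ≡ 21 (mod 169)
96^4 ≡ 157 (mod 169)
96^6 ≡ 103 (mod 169)
96^12 ≡ 131 (mod 169)
96^13 ≡ 70 (mod 169)
96^26 ≡ 168 (mod 169)
96^39 ≡ 99 (mod 169)
96^52 ≡ 1 (mod 169) ✓
The smallest such exponent is 52, so the order of 96 is 52.

52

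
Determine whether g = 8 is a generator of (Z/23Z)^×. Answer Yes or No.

No

φ(23) = 23 − 1 = 22 = 2 · 11.
It suffices to check that the order of 8 is not a proper divisor of 22: compute 8^(22/q) for q ∈ {2, 11}.
8^11 ≡ 1 (mod 23)  [q = 2: ≡ 1 ✗]
8^2 ≡ 18 (mod 23)  [q = 11: ≢ 1 ✓]
8^11 ≡ 1 shows ord(8) | 11, strictly less than φ(23); not a primitive root.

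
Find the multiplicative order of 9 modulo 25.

10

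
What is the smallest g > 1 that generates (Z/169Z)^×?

2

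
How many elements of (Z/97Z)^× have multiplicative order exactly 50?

0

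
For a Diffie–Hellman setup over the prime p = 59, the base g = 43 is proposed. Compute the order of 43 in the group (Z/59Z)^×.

ord(43) | φ(59) = 59 − 1 = 58 = 2 · 29.
Divisors of 58: 1, 2, 29, 58.
Evaluate successive powers at the divisors of 58:
43^1 ≡ 43 (mod 59)
43^2 ≡ 20 (mod 59)
43^29 ≡ 58 (mod 59)
43^58 ≡ 1 (mod 59) ✓
So ord_59(43) = 58.

58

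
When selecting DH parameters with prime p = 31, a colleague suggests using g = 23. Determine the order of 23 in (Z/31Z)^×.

10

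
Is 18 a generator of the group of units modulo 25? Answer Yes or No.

No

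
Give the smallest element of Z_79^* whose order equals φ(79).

3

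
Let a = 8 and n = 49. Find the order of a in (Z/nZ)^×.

7

Since 8 ∈ (Z/49Z)^×, its order divides φ(49) = φ(7^2) = 7·(7−1) = 42 = 2 · 3 · 7.
Divisors of 42: 1, 2, 3, 6, 7, 14, 21, 42.
Check 8^d mod 49 for each divisor in increasing order:
8^1 ≡ 8 (mod 49)
8^2 ≡ 15 (mod 49)
8^3 ≡ 22 (mod 49)
8^6 ≡ 43 (mod 49)
8^7 ≡ 1 (mod 49) ✓
Hence ord(8) = 7.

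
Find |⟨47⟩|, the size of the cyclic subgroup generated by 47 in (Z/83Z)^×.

Since 47 ∈ (Z/83Z)^×, its order divides φ(83) = 83 − 1 = 82 = 2 · 41.
Divisors of 82: 1, 2, 41, 82.
Evaluate successive powers at the divisors of 82:
47^1 ≡ 47 (mod 83)
47^2 ≡ 51 (mod 83)
47^41 ≡ 82 (mod 83)
47^82 ≡ 1 (mod 83) ✓
The smallest such exponent is 82, so the order of 47 is 82.

82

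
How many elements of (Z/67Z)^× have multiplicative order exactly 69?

0

φ(67) = 67 − 1 = 66 = 2 · 3 · 11.
Since (Z/67Z)^× is cyclic of order 66, the number of elements of order d is φ(d) when d | 66 and 0 otherwise.
Since 69 ∤ 66, the count is 0.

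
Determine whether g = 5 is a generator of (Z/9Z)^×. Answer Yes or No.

Yes

φ(9) = φ(3^2) = 3·(3−1) = 6 = 2 · 3.
It suffices to check that the order of 5 is not a proper divisor of 6: compute 5^(6/q) for q ∈ {2, 3}.
5^3 ≡ 8 (mod 9)  [q = 2: ≢ 1 ✓]
5^2 ≡ 7 (mod 9)  [q = 3: ≢ 1 ✓]
Every test exponent gives a nontrivial residue, hence 5 generates the full group.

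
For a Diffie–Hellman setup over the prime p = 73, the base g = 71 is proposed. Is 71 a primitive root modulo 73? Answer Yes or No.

No

φ(73) = 73 − 1 = 72 = 2^3 · 3^2.
71 is a primitive root mod 73 iff 71^(φ(73)/q) ≢ 1 for every prime q | φ(73), i.e. q ∈ {2, 3}.
71^36 ≡ 1 (mod 73)  [q = 2: ≡ 1 ✗]
71^24 ≡ 64 (mod 73)  [q = 3: ≢ 1 ✓]
Since 71^36 ≡ 1, the order of 71 divides 36 < 72, so 71 is not a primitive root.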